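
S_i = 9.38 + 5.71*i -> [9.38, 15.09, 20.8, 26.51, 32.22]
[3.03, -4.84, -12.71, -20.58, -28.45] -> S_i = 3.03 + -7.87*i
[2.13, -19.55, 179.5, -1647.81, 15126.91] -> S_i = 2.13*(-9.18)^i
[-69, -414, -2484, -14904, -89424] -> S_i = -69*6^i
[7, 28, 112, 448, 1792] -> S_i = 7*4^i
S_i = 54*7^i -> [54, 378, 2646, 18522, 129654]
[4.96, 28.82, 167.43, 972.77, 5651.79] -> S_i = 4.96*5.81^i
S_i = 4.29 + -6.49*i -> [4.29, -2.2, -8.69, -15.18, -21.67]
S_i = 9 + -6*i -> [9, 3, -3, -9, -15]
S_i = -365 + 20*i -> [-365, -345, -325, -305, -285]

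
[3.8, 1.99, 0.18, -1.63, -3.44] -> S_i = 3.80 + -1.81*i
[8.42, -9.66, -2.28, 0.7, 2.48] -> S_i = Random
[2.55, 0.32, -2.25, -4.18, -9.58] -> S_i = Random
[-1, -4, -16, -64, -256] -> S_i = -1*4^i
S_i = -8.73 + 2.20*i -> [-8.73, -6.53, -4.33, -2.13, 0.07]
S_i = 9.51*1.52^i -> [9.51, 14.46, 21.97, 33.4, 50.76]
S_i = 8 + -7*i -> [8, 1, -6, -13, -20]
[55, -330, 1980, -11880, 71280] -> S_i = 55*-6^i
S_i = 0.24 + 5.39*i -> [0.24, 5.63, 11.02, 16.41, 21.8]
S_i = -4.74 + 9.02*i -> [-4.74, 4.28, 13.3, 22.32, 31.34]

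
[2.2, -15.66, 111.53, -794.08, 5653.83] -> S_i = 2.20*(-7.12)^i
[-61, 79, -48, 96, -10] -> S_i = Random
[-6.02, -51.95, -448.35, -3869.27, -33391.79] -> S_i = -6.02*8.63^i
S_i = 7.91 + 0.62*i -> [7.91, 8.53, 9.15, 9.77, 10.39]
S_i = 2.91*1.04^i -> [2.91, 3.03, 3.15, 3.27, 3.4]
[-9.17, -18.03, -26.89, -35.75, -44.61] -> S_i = -9.17 + -8.86*i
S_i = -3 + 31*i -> [-3, 28, 59, 90, 121]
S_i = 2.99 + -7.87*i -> [2.99, -4.88, -12.75, -20.62, -28.49]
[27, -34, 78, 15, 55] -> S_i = Random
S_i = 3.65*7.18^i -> [3.65, 26.21, 188.17, 1351.03, 9700.42]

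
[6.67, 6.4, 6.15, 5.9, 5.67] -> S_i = 6.67*0.96^i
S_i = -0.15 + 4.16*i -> [-0.15, 4.01, 8.17, 12.33, 16.49]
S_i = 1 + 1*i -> [1, 2, 3, 4, 5]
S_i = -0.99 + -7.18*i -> [-0.99, -8.17, -15.35, -22.53, -29.71]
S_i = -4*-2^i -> [-4, 8, -16, 32, -64]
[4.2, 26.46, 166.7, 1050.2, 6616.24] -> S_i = 4.20*6.30^i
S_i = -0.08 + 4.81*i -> [-0.08, 4.73, 9.54, 14.35, 19.16]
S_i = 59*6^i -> [59, 354, 2124, 12744, 76464]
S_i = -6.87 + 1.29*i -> [-6.87, -5.58, -4.29, -3.0, -1.71]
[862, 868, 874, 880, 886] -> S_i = 862 + 6*i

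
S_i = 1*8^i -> [1, 8, 64, 512, 4096]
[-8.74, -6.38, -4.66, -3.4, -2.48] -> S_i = -8.74*0.73^i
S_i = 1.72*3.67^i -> [1.72, 6.31, 23.17, 85.02, 312.03]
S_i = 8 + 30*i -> [8, 38, 68, 98, 128]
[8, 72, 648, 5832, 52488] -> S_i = 8*9^i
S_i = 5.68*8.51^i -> [5.68, 48.34, 411.35, 3500.56, 29789.73]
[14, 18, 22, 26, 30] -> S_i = 14 + 4*i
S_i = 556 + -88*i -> [556, 468, 380, 292, 204]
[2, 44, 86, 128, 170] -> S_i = 2 + 42*i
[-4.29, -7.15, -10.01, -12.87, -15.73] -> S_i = -4.29 + -2.86*i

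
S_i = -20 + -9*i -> [-20, -29, -38, -47, -56]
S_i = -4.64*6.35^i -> [-4.64, -29.46, -187.1, -1188.06, -7544.19]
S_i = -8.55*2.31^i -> [-8.55, -19.75, -45.62, -105.39, -243.45]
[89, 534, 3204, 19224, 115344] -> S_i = 89*6^i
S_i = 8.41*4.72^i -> [8.41, 39.7, 187.36, 884.35, 4174.11]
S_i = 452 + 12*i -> [452, 464, 476, 488, 500]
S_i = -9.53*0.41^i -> [-9.53, -3.91, -1.6, -0.66, -0.27]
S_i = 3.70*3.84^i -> [3.7, 14.21, 54.56, 209.51, 804.5]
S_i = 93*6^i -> [93, 558, 3348, 20088, 120528]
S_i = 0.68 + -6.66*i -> [0.68, -5.98, -12.64, -19.3, -25.96]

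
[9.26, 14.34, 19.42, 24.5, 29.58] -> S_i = 9.26 + 5.08*i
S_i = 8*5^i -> [8, 40, 200, 1000, 5000]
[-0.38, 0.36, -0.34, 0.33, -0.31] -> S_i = -0.38*(-0.95)^i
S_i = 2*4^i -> [2, 8, 32, 128, 512]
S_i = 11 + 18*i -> [11, 29, 47, 65, 83]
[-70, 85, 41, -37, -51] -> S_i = Random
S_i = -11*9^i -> [-11, -99, -891, -8019, -72171]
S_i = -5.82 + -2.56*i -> [-5.82, -8.38, -10.94, -13.5, -16.06]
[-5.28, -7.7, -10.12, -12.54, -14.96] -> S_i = -5.28 + -2.42*i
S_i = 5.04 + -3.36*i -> [5.04, 1.68, -1.68, -5.04, -8.4]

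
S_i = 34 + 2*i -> [34, 36, 38, 40, 42]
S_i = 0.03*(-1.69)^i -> [0.03, -0.05, 0.09, -0.14, 0.24]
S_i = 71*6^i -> [71, 426, 2556, 15336, 92016]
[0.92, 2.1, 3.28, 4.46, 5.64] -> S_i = 0.92 + 1.18*i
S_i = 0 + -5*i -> [0, -5, -10, -15, -20]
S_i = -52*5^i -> [-52, -260, -1300, -6500, -32500]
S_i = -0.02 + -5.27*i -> [-0.02, -5.29, -10.56, -15.83, -21.1]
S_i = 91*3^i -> [91, 273, 819, 2457, 7371]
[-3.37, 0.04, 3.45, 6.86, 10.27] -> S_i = -3.37 + 3.41*i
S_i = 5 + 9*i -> [5, 14, 23, 32, 41]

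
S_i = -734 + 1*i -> [-734, -733, -732, -731, -730]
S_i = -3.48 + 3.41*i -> [-3.48, -0.07, 3.34, 6.75, 10.16]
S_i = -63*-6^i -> [-63, 378, -2268, 13608, -81648]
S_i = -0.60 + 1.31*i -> [-0.6, 0.71, 2.02, 3.33, 4.64]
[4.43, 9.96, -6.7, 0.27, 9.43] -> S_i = Random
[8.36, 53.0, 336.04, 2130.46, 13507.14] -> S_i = 8.36*6.34^i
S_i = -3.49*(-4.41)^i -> [-3.49, 15.39, -67.87, 299.32, -1320.02]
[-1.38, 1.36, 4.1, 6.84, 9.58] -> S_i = -1.38 + 2.74*i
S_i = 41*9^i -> [41, 369, 3321, 29889, 269001]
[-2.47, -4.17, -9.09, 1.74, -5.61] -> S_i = Random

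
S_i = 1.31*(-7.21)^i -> [1.31, -9.45, 68.1, -491.0, 3540.07]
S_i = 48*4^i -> [48, 192, 768, 3072, 12288]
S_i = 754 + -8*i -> [754, 746, 738, 730, 722]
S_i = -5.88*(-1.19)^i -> [-5.88, 7.0, -8.33, 9.91, -11.79]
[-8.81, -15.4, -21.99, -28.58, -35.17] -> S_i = -8.81 + -6.59*i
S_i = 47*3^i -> [47, 141, 423, 1269, 3807]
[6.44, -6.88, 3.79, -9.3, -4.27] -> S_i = Random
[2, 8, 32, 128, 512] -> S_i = 2*4^i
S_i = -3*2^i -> [-3, -6, -12, -24, -48]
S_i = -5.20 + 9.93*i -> [-5.2, 4.73, 14.66, 24.59, 34.52]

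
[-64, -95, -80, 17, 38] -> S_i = Random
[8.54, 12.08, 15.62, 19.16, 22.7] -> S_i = 8.54 + 3.54*i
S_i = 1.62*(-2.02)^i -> [1.62, -3.27, 6.61, -13.35, 26.97]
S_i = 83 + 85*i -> [83, 168, 253, 338, 423]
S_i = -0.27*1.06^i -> [-0.27, -0.29, -0.3, -0.32, -0.34]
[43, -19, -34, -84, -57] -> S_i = Random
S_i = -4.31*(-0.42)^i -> [-4.31, 1.81, -0.76, 0.32, -0.13]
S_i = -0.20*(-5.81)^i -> [-0.2, 1.16, -6.75, 39.22, -227.89]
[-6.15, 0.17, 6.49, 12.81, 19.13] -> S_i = -6.15 + 6.32*i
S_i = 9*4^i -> [9, 36, 144, 576, 2304]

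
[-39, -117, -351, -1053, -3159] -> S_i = -39*3^i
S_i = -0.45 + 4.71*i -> [-0.45, 4.26, 8.97, 13.68, 18.39]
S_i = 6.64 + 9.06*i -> [6.64, 15.7, 24.76, 33.82, 42.88]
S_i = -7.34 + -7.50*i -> [-7.34, -14.84, -22.34, -29.84, -37.34]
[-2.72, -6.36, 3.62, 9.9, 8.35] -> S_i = Random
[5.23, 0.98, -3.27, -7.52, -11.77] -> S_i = 5.23 + -4.25*i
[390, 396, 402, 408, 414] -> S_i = 390 + 6*i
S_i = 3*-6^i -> [3, -18, 108, -648, 3888]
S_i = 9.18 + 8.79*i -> [9.18, 17.97, 26.76, 35.55, 44.34]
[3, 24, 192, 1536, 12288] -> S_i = 3*8^i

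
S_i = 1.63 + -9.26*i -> [1.63, -7.63, -16.89, -26.15, -35.41]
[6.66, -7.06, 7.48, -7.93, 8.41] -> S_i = 6.66*(-1.06)^i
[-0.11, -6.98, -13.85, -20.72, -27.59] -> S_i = -0.11 + -6.87*i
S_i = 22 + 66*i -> [22, 88, 154, 220, 286]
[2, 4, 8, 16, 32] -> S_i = 2*2^i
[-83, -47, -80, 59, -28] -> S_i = Random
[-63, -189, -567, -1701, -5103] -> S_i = -63*3^i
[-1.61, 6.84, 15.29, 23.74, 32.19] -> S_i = -1.61 + 8.45*i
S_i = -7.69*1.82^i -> [-7.69, -14.0, -25.47, -46.36, -84.37]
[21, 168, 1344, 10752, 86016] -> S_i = 21*8^i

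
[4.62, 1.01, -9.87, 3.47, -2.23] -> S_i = Random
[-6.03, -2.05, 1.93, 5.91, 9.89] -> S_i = -6.03 + 3.98*i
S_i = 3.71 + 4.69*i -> [3.71, 8.4, 13.09, 17.78, 22.47]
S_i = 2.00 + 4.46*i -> [2.0, 6.46, 10.92, 15.38, 19.84]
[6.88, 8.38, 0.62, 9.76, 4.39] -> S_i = Random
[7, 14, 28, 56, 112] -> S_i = 7*2^i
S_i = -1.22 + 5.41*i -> [-1.22, 4.19, 9.6, 15.01, 20.42]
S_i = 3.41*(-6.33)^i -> [3.41, -21.59, 136.63, -864.9, 5474.81]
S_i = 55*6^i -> [55, 330, 1980, 11880, 71280]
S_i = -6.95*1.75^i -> [-6.95, -12.16, -21.28, -37.25, -65.18]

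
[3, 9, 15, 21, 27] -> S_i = 3 + 6*i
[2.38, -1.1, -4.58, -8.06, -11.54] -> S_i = 2.38 + -3.48*i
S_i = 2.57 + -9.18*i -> [2.57, -6.61, -15.79, -24.97, -34.15]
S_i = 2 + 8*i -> [2, 10, 18, 26, 34]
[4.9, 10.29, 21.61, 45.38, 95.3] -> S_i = 4.90*2.10^i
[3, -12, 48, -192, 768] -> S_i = 3*-4^i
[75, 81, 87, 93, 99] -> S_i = 75 + 6*i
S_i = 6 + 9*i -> [6, 15, 24, 33, 42]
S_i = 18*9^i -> [18, 162, 1458, 13122, 118098]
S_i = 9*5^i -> [9, 45, 225, 1125, 5625]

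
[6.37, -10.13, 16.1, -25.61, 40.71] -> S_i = 6.37*(-1.59)^i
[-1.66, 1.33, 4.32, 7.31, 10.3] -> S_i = -1.66 + 2.99*i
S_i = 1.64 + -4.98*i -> [1.64, -3.34, -8.32, -13.3, -18.28]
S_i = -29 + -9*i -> [-29, -38, -47, -56, -65]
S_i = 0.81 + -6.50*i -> [0.81, -5.69, -12.19, -18.69, -25.19]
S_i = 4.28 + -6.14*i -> [4.28, -1.86, -8.0, -14.14, -20.28]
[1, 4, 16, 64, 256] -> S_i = 1*4^i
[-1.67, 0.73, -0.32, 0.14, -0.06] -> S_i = -1.67*(-0.44)^i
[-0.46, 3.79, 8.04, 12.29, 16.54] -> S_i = -0.46 + 4.25*i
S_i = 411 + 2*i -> [411, 413, 415, 417, 419]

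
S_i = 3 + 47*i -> [3, 50, 97, 144, 191]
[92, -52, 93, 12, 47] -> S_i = Random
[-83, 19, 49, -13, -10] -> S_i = Random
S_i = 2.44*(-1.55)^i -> [2.44, -3.78, 5.86, -9.09, 14.08]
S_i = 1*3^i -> [1, 3, 9, 27, 81]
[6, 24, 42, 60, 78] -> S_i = 6 + 18*i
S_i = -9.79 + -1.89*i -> [-9.79, -11.68, -13.57, -15.46, -17.35]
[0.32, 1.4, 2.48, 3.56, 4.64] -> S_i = 0.32 + 1.08*i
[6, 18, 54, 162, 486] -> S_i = 6*3^i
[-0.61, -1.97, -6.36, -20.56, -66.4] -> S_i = -0.61*3.23^i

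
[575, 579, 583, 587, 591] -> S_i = 575 + 4*i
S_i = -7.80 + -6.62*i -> [-7.8, -14.42, -21.04, -27.66, -34.28]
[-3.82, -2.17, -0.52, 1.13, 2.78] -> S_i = -3.82 + 1.65*i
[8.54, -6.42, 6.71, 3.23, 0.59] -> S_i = Random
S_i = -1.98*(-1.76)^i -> [-1.98, 3.48, -6.13, 10.79, -19.0]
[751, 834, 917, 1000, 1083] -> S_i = 751 + 83*i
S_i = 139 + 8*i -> [139, 147, 155, 163, 171]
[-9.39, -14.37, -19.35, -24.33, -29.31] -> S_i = -9.39 + -4.98*i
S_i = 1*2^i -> [1, 2, 4, 8, 16]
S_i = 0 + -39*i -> [0, -39, -78, -117, -156]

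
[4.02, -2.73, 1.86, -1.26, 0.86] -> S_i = 4.02*(-0.68)^i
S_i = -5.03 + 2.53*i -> [-5.03, -2.5, 0.03, 2.56, 5.09]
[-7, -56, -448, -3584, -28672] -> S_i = -7*8^i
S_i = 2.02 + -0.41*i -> [2.02, 1.61, 1.2, 0.79, 0.38]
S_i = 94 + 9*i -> [94, 103, 112, 121, 130]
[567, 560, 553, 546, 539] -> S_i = 567 + -7*i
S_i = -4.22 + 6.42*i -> [-4.22, 2.2, 8.62, 15.04, 21.46]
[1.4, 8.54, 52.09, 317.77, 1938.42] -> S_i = 1.40*6.10^i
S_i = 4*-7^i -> [4, -28, 196, -1372, 9604]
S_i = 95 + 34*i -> [95, 129, 163, 197, 231]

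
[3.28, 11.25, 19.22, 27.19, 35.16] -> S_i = 3.28 + 7.97*i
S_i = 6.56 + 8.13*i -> [6.56, 14.69, 22.82, 30.95, 39.08]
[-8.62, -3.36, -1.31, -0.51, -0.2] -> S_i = -8.62*0.39^i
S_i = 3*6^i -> [3, 18, 108, 648, 3888]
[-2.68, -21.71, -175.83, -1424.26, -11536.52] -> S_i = -2.68*8.10^i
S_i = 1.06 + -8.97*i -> [1.06, -7.91, -16.88, -25.85, -34.82]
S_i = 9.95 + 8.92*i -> [9.95, 18.87, 27.79, 36.71, 45.63]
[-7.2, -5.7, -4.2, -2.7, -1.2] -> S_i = -7.20 + 1.50*i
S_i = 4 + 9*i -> [4, 13, 22, 31, 40]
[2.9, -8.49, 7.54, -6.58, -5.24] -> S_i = Random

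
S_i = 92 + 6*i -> [92, 98, 104, 110, 116]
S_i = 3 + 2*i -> [3, 5, 7, 9, 11]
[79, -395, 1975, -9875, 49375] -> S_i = 79*-5^i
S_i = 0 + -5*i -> [0, -5, -10, -15, -20]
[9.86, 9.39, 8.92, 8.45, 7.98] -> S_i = 9.86 + -0.47*i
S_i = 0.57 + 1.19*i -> [0.57, 1.76, 2.95, 4.14, 5.33]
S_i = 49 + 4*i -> [49, 53, 57, 61, 65]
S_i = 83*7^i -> [83, 581, 4067, 28469, 199283]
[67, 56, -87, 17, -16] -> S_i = Random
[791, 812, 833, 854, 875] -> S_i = 791 + 21*i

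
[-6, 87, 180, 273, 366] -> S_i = -6 + 93*i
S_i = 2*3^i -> [2, 6, 18, 54, 162]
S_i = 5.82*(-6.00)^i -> [5.82, -34.92, 209.52, -1257.12, 7542.72]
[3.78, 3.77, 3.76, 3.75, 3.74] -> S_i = 3.78 + -0.01*i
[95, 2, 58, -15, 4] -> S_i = Random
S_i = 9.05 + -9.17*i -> [9.05, -0.12, -9.29, -18.46, -27.63]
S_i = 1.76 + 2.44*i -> [1.76, 4.2, 6.64, 9.08, 11.52]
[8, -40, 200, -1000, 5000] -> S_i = 8*-5^i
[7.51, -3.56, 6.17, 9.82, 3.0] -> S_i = Random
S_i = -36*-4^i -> [-36, 144, -576, 2304, -9216]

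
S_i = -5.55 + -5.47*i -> [-5.55, -11.02, -16.49, -21.96, -27.43]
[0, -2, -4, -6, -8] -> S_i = 0 + -2*i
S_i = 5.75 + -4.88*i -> [5.75, 0.87, -4.01, -8.89, -13.77]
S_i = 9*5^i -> [9, 45, 225, 1125, 5625]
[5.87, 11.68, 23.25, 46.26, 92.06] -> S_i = 5.87*1.99^i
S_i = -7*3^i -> [-7, -21, -63, -189, -567]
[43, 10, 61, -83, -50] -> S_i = Random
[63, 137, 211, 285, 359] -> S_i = 63 + 74*i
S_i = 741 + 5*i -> [741, 746, 751, 756, 761]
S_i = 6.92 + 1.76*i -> [6.92, 8.68, 10.44, 12.2, 13.96]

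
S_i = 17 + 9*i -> [17, 26, 35, 44, 53]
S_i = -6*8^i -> [-6, -48, -384, -3072, -24576]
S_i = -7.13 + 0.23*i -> [-7.13, -6.9, -6.67, -6.44, -6.21]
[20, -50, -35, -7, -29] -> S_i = Random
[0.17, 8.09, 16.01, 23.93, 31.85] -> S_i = 0.17 + 7.92*i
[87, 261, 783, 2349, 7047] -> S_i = 87*3^i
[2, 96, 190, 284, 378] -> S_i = 2 + 94*i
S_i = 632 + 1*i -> [632, 633, 634, 635, 636]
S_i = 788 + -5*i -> [788, 783, 778, 773, 768]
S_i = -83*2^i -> [-83, -166, -332, -664, -1328]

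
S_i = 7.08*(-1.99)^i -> [7.08, -14.09, 28.04, -55.79, 111.03]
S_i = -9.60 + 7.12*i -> [-9.6, -2.48, 4.64, 11.76, 18.88]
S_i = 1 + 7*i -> [1, 8, 15, 22, 29]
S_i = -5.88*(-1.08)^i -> [-5.88, 6.35, -6.86, 7.41, -8.0]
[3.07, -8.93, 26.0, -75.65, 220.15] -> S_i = 3.07*(-2.91)^i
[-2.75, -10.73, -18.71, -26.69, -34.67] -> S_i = -2.75 + -7.98*i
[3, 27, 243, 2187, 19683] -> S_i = 3*9^i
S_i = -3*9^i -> [-3, -27, -243, -2187, -19683]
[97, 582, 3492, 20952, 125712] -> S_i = 97*6^i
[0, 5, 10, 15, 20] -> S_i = 0 + 5*i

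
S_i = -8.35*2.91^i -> [-8.35, -24.3, -70.71, -205.76, -598.77]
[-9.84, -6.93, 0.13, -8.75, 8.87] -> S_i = Random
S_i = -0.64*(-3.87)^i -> [-0.64, 2.48, -9.59, 37.09, -143.56]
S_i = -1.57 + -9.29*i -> [-1.57, -10.86, -20.15, -29.44, -38.73]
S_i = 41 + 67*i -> [41, 108, 175, 242, 309]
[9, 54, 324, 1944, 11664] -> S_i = 9*6^i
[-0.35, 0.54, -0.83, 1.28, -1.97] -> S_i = -0.35*(-1.54)^i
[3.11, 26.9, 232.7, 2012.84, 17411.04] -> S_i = 3.11*8.65^i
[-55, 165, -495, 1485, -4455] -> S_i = -55*-3^i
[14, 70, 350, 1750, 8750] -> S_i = 14*5^i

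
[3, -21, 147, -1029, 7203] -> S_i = 3*-7^i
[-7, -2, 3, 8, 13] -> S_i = -7 + 5*i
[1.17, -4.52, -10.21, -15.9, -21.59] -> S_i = 1.17 + -5.69*i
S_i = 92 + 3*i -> [92, 95, 98, 101, 104]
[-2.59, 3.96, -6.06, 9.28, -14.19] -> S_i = -2.59*(-1.53)^i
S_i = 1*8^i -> [1, 8, 64, 512, 4096]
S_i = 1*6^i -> [1, 6, 36, 216, 1296]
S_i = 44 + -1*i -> [44, 43, 42, 41, 40]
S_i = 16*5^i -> [16, 80, 400, 2000, 10000]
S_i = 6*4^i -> [6, 24, 96, 384, 1536]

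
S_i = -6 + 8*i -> [-6, 2, 10, 18, 26]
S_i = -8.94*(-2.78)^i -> [-8.94, 24.85, -69.09, 192.08, -533.97]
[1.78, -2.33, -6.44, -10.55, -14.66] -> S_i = 1.78 + -4.11*i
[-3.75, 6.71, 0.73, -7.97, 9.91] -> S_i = Random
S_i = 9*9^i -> [9, 81, 729, 6561, 59049]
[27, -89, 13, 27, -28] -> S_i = Random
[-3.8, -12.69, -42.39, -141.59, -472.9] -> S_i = -3.80*3.34^i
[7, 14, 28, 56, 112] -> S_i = 7*2^i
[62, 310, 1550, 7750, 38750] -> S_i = 62*5^i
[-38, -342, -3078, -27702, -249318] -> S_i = -38*9^i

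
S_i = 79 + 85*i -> [79, 164, 249, 334, 419]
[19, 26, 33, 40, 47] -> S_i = 19 + 7*i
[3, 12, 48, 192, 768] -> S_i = 3*4^i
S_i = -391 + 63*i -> [-391, -328, -265, -202, -139]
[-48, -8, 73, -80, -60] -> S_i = Random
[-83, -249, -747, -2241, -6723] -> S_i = -83*3^i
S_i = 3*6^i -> [3, 18, 108, 648, 3888]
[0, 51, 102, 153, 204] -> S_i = 0 + 51*i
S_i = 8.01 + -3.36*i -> [8.01, 4.65, 1.29, -2.07, -5.43]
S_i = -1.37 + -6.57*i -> [-1.37, -7.94, -14.51, -21.08, -27.65]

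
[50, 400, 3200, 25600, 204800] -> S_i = 50*8^i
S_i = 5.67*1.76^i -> [5.67, 9.98, 17.56, 30.91, 54.4]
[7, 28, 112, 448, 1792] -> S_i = 7*4^i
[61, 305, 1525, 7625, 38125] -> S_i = 61*5^i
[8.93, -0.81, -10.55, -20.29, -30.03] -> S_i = 8.93 + -9.74*i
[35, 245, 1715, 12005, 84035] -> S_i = 35*7^i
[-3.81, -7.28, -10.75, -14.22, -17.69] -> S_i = -3.81 + -3.47*i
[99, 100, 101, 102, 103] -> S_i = 99 + 1*i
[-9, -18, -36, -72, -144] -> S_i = -9*2^i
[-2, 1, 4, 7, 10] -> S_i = -2 + 3*i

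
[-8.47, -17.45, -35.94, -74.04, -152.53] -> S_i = -8.47*2.06^i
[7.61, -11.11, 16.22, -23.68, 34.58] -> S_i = 7.61*(-1.46)^i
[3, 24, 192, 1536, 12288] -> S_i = 3*8^i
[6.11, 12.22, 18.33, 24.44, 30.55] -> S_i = 6.11 + 6.11*i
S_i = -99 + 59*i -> [-99, -40, 19, 78, 137]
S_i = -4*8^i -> [-4, -32, -256, -2048, -16384]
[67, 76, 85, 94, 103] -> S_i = 67 + 9*i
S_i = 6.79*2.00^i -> [6.79, 13.58, 27.16, 54.32, 108.64]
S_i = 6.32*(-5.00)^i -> [6.32, -31.6, 158.0, -790.0, 3950.0]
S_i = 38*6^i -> [38, 228, 1368, 8208, 49248]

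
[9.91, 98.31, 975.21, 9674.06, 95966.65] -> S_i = 9.91*9.92^i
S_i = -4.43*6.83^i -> [-4.43, -30.26, -206.65, -1411.45, -9640.21]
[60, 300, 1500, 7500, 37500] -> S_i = 60*5^i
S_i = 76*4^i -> [76, 304, 1216, 4864, 19456]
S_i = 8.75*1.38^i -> [8.75, 12.08, 16.66, 23.0, 31.73]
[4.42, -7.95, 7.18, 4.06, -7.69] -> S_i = Random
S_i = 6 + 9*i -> [6, 15, 24, 33, 42]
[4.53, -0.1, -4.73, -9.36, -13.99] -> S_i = 4.53 + -4.63*i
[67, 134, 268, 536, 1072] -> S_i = 67*2^i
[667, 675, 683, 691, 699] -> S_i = 667 + 8*i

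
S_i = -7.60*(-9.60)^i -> [-7.6, 72.96, -700.42, 6723.99, -64550.34]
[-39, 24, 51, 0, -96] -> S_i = Random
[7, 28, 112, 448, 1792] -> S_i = 7*4^i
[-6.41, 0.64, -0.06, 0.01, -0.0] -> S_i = -6.41*(-0.10)^i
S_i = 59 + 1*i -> [59, 60, 61, 62, 63]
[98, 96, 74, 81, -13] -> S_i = Random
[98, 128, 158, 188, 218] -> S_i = 98 + 30*i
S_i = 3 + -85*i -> [3, -82, -167, -252, -337]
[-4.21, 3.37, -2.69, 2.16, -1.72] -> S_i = -4.21*(-0.80)^i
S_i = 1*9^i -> [1, 9, 81, 729, 6561]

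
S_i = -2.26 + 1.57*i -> [-2.26, -0.69, 0.88, 2.45, 4.02]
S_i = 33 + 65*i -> [33, 98, 163, 228, 293]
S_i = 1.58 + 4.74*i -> [1.58, 6.32, 11.06, 15.8, 20.54]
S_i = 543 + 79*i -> [543, 622, 701, 780, 859]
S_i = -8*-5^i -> [-8, 40, -200, 1000, -5000]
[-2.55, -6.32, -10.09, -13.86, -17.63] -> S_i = -2.55 + -3.77*i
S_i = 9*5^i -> [9, 45, 225, 1125, 5625]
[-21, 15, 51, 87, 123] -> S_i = -21 + 36*i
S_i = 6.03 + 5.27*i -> [6.03, 11.3, 16.57, 21.84, 27.11]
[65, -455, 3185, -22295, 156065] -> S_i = 65*-7^i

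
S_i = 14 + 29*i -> [14, 43, 72, 101, 130]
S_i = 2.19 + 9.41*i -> [2.19, 11.6, 21.01, 30.42, 39.83]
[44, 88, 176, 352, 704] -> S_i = 44*2^i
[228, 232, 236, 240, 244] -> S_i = 228 + 4*i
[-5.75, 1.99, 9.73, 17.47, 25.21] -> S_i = -5.75 + 7.74*i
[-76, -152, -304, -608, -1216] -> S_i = -76*2^i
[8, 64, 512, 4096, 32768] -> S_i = 8*8^i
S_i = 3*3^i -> [3, 9, 27, 81, 243]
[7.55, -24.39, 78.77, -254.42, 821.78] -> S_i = 7.55*(-3.23)^i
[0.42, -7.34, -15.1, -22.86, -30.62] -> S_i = 0.42 + -7.76*i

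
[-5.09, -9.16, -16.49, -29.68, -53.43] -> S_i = -5.09*1.80^i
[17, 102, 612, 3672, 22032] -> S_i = 17*6^i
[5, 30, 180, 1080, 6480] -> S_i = 5*6^i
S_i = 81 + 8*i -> [81, 89, 97, 105, 113]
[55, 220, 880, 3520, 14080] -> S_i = 55*4^i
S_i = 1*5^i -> [1, 5, 25, 125, 625]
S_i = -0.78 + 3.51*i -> [-0.78, 2.73, 6.24, 9.75, 13.26]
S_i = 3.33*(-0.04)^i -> [3.33, -0.13, 0.01, -0.0, 0.0]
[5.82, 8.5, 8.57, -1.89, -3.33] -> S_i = Random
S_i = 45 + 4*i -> [45, 49, 53, 57, 61]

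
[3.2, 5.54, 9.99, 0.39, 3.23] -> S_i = Random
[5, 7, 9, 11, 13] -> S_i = 5 + 2*i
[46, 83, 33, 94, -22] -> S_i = Random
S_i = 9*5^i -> [9, 45, 225, 1125, 5625]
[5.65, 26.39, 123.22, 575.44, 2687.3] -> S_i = 5.65*4.67^i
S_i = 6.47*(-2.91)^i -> [6.47, -18.83, 54.79, -159.43, 463.96]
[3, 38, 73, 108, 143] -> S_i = 3 + 35*i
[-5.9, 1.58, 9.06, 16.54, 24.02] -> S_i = -5.90 + 7.48*i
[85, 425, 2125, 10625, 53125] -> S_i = 85*5^i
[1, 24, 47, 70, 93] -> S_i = 1 + 23*i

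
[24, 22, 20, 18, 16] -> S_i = 24 + -2*i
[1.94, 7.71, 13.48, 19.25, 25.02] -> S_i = 1.94 + 5.77*i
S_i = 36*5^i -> [36, 180, 900, 4500, 22500]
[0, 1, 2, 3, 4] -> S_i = 0 + 1*i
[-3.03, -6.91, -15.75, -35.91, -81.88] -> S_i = -3.03*2.28^i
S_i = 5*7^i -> [5, 35, 245, 1715, 12005]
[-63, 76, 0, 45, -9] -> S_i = Random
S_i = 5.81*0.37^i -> [5.81, 2.15, 0.8, 0.29, 0.11]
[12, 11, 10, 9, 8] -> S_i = 12 + -1*i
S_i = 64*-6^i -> [64, -384, 2304, -13824, 82944]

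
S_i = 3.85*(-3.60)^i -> [3.85, -13.86, 49.9, -179.63, 646.65]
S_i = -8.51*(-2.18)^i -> [-8.51, 18.55, -40.44, 88.17, -192.2]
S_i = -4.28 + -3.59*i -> [-4.28, -7.87, -11.46, -15.05, -18.64]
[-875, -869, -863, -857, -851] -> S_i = -875 + 6*i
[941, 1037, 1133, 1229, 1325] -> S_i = 941 + 96*i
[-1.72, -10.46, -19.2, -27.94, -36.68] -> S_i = -1.72 + -8.74*i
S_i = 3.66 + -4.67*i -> [3.66, -1.01, -5.68, -10.35, -15.02]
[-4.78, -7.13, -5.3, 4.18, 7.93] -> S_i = Random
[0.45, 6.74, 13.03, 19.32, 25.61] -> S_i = 0.45 + 6.29*i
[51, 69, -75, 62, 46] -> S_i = Random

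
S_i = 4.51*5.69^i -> [4.51, 25.66, 146.02, 830.83, 4727.44]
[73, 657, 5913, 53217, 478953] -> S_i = 73*9^i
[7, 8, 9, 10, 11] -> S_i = 7 + 1*i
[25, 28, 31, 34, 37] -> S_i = 25 + 3*i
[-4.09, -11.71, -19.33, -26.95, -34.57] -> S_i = -4.09 + -7.62*i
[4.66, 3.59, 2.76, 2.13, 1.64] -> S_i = 4.66*0.77^i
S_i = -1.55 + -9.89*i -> [-1.55, -11.44, -21.33, -31.22, -41.11]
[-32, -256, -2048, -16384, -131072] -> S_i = -32*8^i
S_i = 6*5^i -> [6, 30, 150, 750, 3750]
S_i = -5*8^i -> [-5, -40, -320, -2560, -20480]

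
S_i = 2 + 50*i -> [2, 52, 102, 152, 202]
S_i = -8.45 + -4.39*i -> [-8.45, -12.84, -17.23, -21.62, -26.01]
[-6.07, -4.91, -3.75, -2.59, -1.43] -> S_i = -6.07 + 1.16*i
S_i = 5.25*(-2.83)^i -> [5.25, -14.86, 42.05, -118.99, 336.75]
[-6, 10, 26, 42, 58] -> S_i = -6 + 16*i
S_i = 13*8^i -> [13, 104, 832, 6656, 53248]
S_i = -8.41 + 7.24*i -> [-8.41, -1.17, 6.07, 13.31, 20.55]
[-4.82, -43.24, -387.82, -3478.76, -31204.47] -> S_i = -4.82*8.97^i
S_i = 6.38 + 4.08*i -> [6.38, 10.46, 14.54, 18.62, 22.7]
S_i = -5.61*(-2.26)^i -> [-5.61, 12.68, -28.65, 64.76, -146.35]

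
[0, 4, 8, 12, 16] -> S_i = 0 + 4*i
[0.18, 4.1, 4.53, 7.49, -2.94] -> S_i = Random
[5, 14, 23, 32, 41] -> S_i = 5 + 9*i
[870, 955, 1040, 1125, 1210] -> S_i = 870 + 85*i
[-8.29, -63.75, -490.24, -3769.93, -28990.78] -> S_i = -8.29*7.69^i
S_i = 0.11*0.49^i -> [0.11, 0.05, 0.03, 0.01, 0.01]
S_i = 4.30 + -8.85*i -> [4.3, -4.55, -13.4, -22.25, -31.1]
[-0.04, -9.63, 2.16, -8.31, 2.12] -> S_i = Random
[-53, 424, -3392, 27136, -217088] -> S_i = -53*-8^i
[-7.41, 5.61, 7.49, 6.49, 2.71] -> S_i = Random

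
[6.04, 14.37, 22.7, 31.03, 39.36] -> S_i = 6.04 + 8.33*i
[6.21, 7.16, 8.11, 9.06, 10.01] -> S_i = 6.21 + 0.95*i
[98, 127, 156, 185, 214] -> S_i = 98 + 29*i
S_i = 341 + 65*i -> [341, 406, 471, 536, 601]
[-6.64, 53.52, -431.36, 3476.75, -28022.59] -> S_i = -6.64*(-8.06)^i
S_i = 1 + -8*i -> [1, -7, -15, -23, -31]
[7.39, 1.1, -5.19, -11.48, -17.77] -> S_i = 7.39 + -6.29*i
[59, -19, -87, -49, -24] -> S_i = Random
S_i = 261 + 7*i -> [261, 268, 275, 282, 289]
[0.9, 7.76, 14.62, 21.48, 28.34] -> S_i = 0.90 + 6.86*i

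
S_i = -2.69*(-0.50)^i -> [-2.69, 1.34, -0.67, 0.34, -0.17]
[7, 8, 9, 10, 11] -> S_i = 7 + 1*i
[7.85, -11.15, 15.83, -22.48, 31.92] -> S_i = 7.85*(-1.42)^i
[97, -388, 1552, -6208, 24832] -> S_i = 97*-4^i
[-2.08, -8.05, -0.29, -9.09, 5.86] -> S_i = Random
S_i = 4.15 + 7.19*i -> [4.15, 11.34, 18.53, 25.72, 32.91]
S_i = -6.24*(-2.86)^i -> [-6.24, 17.85, -51.04, 145.98, -417.49]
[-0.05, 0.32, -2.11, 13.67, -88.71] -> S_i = -0.05*(-6.49)^i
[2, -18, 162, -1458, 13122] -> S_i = 2*-9^i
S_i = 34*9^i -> [34, 306, 2754, 24786, 223074]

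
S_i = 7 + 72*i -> [7, 79, 151, 223, 295]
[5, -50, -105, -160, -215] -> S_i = 5 + -55*i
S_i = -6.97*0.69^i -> [-6.97, -4.81, -3.32, -2.29, -1.58]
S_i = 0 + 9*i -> [0, 9, 18, 27, 36]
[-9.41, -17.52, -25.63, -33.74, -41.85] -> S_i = -9.41 + -8.11*i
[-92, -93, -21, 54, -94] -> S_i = Random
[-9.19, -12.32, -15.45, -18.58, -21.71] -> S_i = -9.19 + -3.13*i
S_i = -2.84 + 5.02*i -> [-2.84, 2.18, 7.2, 12.22, 17.24]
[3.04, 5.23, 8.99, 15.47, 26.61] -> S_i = 3.04*1.72^i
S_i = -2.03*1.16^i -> [-2.03, -2.35, -2.73, -3.17, -3.68]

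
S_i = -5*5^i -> [-5, -25, -125, -625, -3125]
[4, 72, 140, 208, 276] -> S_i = 4 + 68*i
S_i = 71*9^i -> [71, 639, 5751, 51759, 465831]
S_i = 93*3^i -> [93, 279, 837, 2511, 7533]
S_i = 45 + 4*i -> [45, 49, 53, 57, 61]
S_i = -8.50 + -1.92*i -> [-8.5, -10.42, -12.34, -14.26, -16.18]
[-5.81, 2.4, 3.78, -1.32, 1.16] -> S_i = Random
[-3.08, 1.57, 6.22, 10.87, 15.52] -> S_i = -3.08 + 4.65*i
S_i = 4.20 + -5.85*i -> [4.2, -1.65, -7.5, -13.35, -19.2]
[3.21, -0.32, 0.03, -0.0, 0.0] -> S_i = 3.21*(-0.10)^i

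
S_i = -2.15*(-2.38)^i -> [-2.15, 5.12, -12.18, 28.98, -68.98]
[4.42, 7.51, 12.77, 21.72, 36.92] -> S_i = 4.42*1.70^i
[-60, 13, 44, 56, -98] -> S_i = Random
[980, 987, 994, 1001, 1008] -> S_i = 980 + 7*i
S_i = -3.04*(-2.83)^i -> [-3.04, 8.6, -24.35, 68.9, -194.99]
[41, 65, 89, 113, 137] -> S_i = 41 + 24*i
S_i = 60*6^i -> [60, 360, 2160, 12960, 77760]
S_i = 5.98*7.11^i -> [5.98, 42.52, 302.3, 2149.36, 15281.98]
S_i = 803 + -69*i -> [803, 734, 665, 596, 527]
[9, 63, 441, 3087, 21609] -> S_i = 9*7^i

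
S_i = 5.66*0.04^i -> [5.66, 0.23, 0.01, 0.0, 0.0]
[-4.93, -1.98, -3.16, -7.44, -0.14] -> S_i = Random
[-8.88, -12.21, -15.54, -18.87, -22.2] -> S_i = -8.88 + -3.33*i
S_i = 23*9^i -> [23, 207, 1863, 16767, 150903]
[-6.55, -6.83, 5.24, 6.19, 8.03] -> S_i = Random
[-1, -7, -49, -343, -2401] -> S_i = -1*7^i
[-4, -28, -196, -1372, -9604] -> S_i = -4*7^i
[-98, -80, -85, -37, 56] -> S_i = Random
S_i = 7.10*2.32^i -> [7.1, 16.47, 38.22, 88.66, 205.69]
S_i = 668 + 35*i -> [668, 703, 738, 773, 808]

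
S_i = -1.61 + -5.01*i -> [-1.61, -6.62, -11.63, -16.64, -21.65]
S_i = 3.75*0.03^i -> [3.75, 0.11, 0.0, 0.0, 0.0]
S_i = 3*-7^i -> [3, -21, 147, -1029, 7203]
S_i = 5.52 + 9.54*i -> [5.52, 15.06, 24.6, 34.14, 43.68]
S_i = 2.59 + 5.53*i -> [2.59, 8.12, 13.65, 19.18, 24.71]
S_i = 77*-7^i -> [77, -539, 3773, -26411, 184877]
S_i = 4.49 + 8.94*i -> [4.49, 13.43, 22.37, 31.31, 40.25]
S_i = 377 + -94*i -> [377, 283, 189, 95, 1]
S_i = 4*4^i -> [4, 16, 64, 256, 1024]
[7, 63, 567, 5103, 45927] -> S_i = 7*9^i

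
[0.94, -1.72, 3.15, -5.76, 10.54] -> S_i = 0.94*(-1.83)^i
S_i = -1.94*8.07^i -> [-1.94, -15.66, -126.34, -1019.58, -8228.03]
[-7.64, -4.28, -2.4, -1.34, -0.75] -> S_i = -7.64*0.56^i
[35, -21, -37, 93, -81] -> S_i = Random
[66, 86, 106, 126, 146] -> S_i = 66 + 20*i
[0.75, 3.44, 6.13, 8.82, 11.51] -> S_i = 0.75 + 2.69*i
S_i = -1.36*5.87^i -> [-1.36, -7.98, -46.86, -275.08, -1614.7]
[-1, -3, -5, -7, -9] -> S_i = -1 + -2*i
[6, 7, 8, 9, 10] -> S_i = 6 + 1*i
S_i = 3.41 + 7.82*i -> [3.41, 11.23, 19.05, 26.87, 34.69]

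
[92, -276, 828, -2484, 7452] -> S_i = 92*-3^i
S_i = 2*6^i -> [2, 12, 72, 432, 2592]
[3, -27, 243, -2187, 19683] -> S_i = 3*-9^i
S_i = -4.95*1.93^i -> [-4.95, -9.55, -18.44, -35.59, -68.68]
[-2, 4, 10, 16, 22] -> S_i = -2 + 6*i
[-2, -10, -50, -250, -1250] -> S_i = -2*5^i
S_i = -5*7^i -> [-5, -35, -245, -1715, -12005]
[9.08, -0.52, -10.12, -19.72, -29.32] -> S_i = 9.08 + -9.60*i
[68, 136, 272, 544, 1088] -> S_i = 68*2^i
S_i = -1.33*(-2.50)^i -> [-1.33, 3.32, -8.31, 20.78, -51.95]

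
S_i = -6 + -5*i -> [-6, -11, -16, -21, -26]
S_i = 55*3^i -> [55, 165, 495, 1485, 4455]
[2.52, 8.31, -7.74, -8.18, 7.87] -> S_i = Random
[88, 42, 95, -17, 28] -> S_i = Random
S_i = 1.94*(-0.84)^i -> [1.94, -1.63, 1.37, -1.15, 0.97]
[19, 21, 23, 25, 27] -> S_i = 19 + 2*i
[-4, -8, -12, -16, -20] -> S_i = -4 + -4*i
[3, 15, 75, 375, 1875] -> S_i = 3*5^i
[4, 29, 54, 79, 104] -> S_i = 4 + 25*i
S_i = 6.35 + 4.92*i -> [6.35, 11.27, 16.19, 21.11, 26.03]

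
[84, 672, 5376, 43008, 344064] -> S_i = 84*8^i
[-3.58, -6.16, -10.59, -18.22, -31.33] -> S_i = -3.58*1.72^i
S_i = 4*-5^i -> [4, -20, 100, -500, 2500]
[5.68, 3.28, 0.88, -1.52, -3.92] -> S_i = 5.68 + -2.40*i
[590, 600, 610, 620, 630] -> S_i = 590 + 10*i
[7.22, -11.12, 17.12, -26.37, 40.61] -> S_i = 7.22*(-1.54)^i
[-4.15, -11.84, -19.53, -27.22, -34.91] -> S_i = -4.15 + -7.69*i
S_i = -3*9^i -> [-3, -27, -243, -2187, -19683]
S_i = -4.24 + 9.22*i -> [-4.24, 4.98, 14.2, 23.42, 32.64]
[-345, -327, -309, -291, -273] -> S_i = -345 + 18*i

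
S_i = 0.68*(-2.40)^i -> [0.68, -1.63, 3.92, -9.4, 22.56]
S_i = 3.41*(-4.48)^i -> [3.41, -15.28, 68.44, -306.61, 1373.62]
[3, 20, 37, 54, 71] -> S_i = 3 + 17*i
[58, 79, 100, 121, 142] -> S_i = 58 + 21*i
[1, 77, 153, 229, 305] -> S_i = 1 + 76*i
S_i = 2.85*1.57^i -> [2.85, 4.47, 7.02, 11.03, 17.32]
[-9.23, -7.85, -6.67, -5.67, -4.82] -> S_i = -9.23*0.85^i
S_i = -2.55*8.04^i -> [-2.55, -20.5, -164.84, -1325.28, -10655.27]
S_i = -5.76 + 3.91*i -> [-5.76, -1.85, 2.06, 5.97, 9.88]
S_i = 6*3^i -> [6, 18, 54, 162, 486]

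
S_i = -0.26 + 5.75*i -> [-0.26, 5.49, 11.24, 16.99, 22.74]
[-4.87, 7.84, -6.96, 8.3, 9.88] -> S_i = Random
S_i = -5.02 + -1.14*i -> [-5.02, -6.16, -7.3, -8.44, -9.58]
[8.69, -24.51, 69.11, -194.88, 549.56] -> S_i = 8.69*(-2.82)^i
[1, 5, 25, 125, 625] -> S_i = 1*5^i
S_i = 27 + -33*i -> [27, -6, -39, -72, -105]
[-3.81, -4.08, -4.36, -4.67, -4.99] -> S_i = -3.81*1.07^i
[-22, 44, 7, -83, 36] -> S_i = Random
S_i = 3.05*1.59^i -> [3.05, 4.85, 7.71, 12.26, 19.49]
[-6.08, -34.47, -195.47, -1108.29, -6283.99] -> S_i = -6.08*5.67^i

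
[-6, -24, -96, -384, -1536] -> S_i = -6*4^i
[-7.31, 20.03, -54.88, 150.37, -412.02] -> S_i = -7.31*(-2.74)^i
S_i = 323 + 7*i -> [323, 330, 337, 344, 351]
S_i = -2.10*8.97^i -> [-2.1, -18.84, -168.97, -1515.64, -13595.31]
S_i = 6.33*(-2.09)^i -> [6.33, -13.23, 27.65, -57.79, 120.78]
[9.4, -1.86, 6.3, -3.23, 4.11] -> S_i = Random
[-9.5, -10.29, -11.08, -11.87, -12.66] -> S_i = -9.50 + -0.79*i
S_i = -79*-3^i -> [-79, 237, -711, 2133, -6399]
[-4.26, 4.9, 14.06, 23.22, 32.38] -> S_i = -4.26 + 9.16*i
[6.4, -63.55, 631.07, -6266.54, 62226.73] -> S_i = 6.40*(-9.93)^i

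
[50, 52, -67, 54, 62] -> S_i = Random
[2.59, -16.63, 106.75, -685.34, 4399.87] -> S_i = 2.59*(-6.42)^i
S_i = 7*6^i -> [7, 42, 252, 1512, 9072]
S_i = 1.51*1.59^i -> [1.51, 2.4, 3.82, 6.07, 9.65]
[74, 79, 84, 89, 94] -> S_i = 74 + 5*i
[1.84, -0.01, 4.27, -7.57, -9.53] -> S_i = Random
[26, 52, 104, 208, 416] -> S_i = 26*2^i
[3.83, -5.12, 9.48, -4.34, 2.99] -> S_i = Random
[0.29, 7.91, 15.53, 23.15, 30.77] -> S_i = 0.29 + 7.62*i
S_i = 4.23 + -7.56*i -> [4.23, -3.33, -10.89, -18.45, -26.01]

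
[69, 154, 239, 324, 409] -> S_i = 69 + 85*i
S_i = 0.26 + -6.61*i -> [0.26, -6.35, -12.96, -19.57, -26.18]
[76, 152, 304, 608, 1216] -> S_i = 76*2^i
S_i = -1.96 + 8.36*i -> [-1.96, 6.4, 14.76, 23.12, 31.48]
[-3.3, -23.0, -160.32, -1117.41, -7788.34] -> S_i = -3.30*6.97^i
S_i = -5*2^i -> [-5, -10, -20, -40, -80]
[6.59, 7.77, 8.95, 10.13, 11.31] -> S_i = 6.59 + 1.18*i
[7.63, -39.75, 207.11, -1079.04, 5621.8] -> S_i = 7.63*(-5.21)^i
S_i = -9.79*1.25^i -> [-9.79, -12.24, -15.3, -19.12, -23.9]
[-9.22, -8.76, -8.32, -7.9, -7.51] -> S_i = -9.22*0.95^i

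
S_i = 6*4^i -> [6, 24, 96, 384, 1536]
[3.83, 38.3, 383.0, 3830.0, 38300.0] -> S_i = 3.83*10.00^i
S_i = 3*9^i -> [3, 27, 243, 2187, 19683]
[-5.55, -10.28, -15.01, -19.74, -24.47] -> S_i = -5.55 + -4.73*i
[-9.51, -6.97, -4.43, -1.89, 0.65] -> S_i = -9.51 + 2.54*i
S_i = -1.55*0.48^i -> [-1.55, -0.74, -0.36, -0.17, -0.08]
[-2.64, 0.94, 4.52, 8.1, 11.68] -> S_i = -2.64 + 3.58*i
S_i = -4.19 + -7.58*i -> [-4.19, -11.77, -19.35, -26.93, -34.51]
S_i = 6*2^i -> [6, 12, 24, 48, 96]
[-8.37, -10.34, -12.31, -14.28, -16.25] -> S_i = -8.37 + -1.97*i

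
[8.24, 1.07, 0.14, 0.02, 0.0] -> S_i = 8.24*0.13^i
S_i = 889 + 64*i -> [889, 953, 1017, 1081, 1145]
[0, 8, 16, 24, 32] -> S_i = 0 + 8*i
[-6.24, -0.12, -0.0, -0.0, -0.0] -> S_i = -6.24*0.02^i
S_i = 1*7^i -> [1, 7, 49, 343, 2401]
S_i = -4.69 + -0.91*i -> [-4.69, -5.6, -6.51, -7.42, -8.33]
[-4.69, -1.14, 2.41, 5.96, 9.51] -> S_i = -4.69 + 3.55*i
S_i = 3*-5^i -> [3, -15, 75, -375, 1875]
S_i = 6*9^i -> [6, 54, 486, 4374, 39366]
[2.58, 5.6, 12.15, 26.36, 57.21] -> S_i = 2.58*2.17^i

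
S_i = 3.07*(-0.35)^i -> [3.07, -1.07, 0.38, -0.13, 0.05]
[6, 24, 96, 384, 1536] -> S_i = 6*4^i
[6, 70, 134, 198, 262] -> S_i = 6 + 64*i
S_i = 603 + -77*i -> [603, 526, 449, 372, 295]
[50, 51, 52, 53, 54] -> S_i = 50 + 1*i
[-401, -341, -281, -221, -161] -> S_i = -401 + 60*i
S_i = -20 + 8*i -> [-20, -12, -4, 4, 12]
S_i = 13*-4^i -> [13, -52, 208, -832, 3328]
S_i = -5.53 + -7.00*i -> [-5.53, -12.53, -19.53, -26.53, -33.53]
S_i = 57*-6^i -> [57, -342, 2052, -12312, 73872]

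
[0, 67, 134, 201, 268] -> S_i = 0 + 67*i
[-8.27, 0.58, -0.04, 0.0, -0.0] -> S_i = -8.27*(-0.07)^i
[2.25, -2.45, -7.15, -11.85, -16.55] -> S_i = 2.25 + -4.70*i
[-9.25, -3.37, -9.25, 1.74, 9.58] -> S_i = Random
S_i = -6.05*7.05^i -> [-6.05, -42.65, -300.7, -2119.94, -14945.55]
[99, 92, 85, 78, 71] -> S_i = 99 + -7*i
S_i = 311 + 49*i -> [311, 360, 409, 458, 507]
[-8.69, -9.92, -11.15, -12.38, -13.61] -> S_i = -8.69 + -1.23*i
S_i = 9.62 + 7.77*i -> [9.62, 17.39, 25.16, 32.93, 40.7]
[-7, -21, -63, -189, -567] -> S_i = -7*3^i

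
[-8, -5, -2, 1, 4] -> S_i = -8 + 3*i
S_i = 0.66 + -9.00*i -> [0.66, -8.34, -17.34, -26.34, -35.34]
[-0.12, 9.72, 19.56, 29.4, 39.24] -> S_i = -0.12 + 9.84*i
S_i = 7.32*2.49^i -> [7.32, 18.23, 45.38, 113.01, 281.39]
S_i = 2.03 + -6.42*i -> [2.03, -4.39, -10.81, -17.23, -23.65]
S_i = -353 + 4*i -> [-353, -349, -345, -341, -337]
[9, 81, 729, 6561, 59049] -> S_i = 9*9^i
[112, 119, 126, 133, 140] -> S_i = 112 + 7*i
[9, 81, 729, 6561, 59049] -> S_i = 9*9^i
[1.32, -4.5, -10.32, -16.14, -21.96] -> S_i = 1.32 + -5.82*i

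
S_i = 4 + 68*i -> [4, 72, 140, 208, 276]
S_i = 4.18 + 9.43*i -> [4.18, 13.61, 23.04, 32.47, 41.9]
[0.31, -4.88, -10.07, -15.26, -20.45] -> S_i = 0.31 + -5.19*i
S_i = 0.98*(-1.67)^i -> [0.98, -1.64, 2.73, -4.56, 7.62]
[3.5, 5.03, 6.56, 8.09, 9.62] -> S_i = 3.50 + 1.53*i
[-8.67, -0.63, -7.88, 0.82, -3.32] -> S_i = Random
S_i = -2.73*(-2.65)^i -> [-2.73, 7.23, -19.17, 50.8, -134.63]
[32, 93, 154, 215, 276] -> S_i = 32 + 61*i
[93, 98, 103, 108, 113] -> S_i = 93 + 5*i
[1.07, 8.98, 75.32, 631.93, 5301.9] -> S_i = 1.07*8.39^i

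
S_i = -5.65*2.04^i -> [-5.65, -11.53, -23.51, -47.97, -97.85]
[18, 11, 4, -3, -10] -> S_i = 18 + -7*i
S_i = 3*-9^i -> [3, -27, 243, -2187, 19683]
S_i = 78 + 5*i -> [78, 83, 88, 93, 98]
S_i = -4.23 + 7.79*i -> [-4.23, 3.56, 11.35, 19.14, 26.93]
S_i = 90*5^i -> [90, 450, 2250, 11250, 56250]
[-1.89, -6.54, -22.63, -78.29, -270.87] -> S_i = -1.89*3.46^i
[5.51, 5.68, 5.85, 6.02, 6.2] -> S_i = 5.51*1.03^i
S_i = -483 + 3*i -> [-483, -480, -477, -474, -471]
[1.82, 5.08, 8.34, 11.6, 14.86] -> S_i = 1.82 + 3.26*i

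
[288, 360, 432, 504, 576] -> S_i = 288 + 72*i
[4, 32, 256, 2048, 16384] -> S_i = 4*8^i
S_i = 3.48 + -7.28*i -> [3.48, -3.8, -11.08, -18.36, -25.64]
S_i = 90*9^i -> [90, 810, 7290, 65610, 590490]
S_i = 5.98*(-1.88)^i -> [5.98, -11.24, 21.14, -39.74, 74.7]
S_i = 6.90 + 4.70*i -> [6.9, 11.6, 16.3, 21.0, 25.7]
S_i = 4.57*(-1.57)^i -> [4.57, -7.17, 11.26, -17.69, 27.77]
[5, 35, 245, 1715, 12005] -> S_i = 5*7^i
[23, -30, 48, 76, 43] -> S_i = Random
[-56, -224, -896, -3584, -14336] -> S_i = -56*4^i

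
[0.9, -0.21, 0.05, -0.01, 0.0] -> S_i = 0.90*(-0.23)^i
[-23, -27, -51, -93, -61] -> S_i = Random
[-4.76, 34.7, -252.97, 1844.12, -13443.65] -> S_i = -4.76*(-7.29)^i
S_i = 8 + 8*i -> [8, 16, 24, 32, 40]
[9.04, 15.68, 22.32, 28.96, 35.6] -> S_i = 9.04 + 6.64*i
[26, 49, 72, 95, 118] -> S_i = 26 + 23*i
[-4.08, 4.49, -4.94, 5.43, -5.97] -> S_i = -4.08*(-1.10)^i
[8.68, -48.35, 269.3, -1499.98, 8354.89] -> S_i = 8.68*(-5.57)^i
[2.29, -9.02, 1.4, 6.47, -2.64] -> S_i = Random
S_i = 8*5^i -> [8, 40, 200, 1000, 5000]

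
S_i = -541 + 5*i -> [-541, -536, -531, -526, -521]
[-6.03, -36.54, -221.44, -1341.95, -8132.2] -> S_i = -6.03*6.06^i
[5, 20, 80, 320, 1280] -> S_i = 5*4^i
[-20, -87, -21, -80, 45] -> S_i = Random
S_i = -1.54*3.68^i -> [-1.54, -5.67, -20.86, -76.75, -282.43]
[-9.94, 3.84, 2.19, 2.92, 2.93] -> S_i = Random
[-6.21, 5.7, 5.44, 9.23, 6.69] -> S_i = Random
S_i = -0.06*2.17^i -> [-0.06, -0.13, -0.28, -0.61, -1.33]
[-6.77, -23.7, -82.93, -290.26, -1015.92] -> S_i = -6.77*3.50^i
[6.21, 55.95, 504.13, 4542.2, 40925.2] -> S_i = 6.21*9.01^i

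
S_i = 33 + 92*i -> [33, 125, 217, 309, 401]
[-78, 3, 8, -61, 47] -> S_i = Random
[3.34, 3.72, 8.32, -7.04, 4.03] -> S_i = Random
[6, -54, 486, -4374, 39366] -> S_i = 6*-9^i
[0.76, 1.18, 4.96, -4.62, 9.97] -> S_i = Random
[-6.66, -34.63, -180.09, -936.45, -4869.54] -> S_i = -6.66*5.20^i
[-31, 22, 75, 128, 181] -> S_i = -31 + 53*i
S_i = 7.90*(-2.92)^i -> [7.9, -23.07, 67.36, -196.69, 574.33]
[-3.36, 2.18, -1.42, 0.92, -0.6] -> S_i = -3.36*(-0.65)^i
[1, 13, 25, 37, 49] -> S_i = 1 + 12*i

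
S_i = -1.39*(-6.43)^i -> [-1.39, 8.94, -57.47, 369.53, -2376.07]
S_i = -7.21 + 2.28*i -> [-7.21, -4.93, -2.65, -0.37, 1.91]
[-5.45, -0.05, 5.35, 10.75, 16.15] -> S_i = -5.45 + 5.40*i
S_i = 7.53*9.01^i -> [7.53, 67.85, 611.29, 5507.69, 49624.27]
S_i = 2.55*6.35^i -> [2.55, 16.19, 102.82, 652.92, 4146.06]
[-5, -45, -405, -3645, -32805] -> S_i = -5*9^i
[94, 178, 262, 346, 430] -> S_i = 94 + 84*i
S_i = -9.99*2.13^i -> [-9.99, -21.28, -45.32, -96.54, -205.63]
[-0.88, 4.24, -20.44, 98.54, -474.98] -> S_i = -0.88*(-4.82)^i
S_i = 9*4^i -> [9, 36, 144, 576, 2304]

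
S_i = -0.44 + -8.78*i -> [-0.44, -9.22, -18.0, -26.78, -35.56]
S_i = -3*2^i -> [-3, -6, -12, -24, -48]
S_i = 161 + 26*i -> [161, 187, 213, 239, 265]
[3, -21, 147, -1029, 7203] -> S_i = 3*-7^i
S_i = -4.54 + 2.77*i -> [-4.54, -1.77, 1.0, 3.77, 6.54]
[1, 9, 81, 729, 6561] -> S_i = 1*9^i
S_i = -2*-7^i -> [-2, 14, -98, 686, -4802]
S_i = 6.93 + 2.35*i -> [6.93, 9.28, 11.63, 13.98, 16.33]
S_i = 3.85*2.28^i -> [3.85, 8.78, 20.01, 45.63, 104.04]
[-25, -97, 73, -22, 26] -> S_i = Random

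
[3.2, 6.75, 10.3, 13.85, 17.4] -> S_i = 3.20 + 3.55*i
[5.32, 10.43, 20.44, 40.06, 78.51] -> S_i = 5.32*1.96^i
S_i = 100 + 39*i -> [100, 139, 178, 217, 256]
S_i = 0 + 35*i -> [0, 35, 70, 105, 140]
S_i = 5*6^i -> [5, 30, 180, 1080, 6480]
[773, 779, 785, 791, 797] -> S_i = 773 + 6*i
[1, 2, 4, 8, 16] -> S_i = 1*2^i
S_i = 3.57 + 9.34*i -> [3.57, 12.91, 22.25, 31.59, 40.93]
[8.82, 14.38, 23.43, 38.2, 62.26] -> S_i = 8.82*1.63^i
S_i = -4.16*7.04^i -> [-4.16, -29.29, -206.18, -1451.48, -10218.43]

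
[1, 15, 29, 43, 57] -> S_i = 1 + 14*i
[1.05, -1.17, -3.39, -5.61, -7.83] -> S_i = 1.05 + -2.22*i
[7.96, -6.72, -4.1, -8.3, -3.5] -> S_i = Random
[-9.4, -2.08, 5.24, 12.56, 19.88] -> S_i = -9.40 + 7.32*i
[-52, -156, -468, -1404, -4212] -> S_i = -52*3^i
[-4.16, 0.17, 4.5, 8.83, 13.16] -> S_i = -4.16 + 4.33*i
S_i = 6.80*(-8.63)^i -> [6.8, -58.68, 506.44, -4370.6, 37718.3]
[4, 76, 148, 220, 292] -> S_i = 4 + 72*i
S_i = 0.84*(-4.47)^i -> [0.84, -3.75, 16.78, -75.02, 335.36]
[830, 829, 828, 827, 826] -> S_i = 830 + -1*i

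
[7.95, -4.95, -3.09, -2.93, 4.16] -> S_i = Random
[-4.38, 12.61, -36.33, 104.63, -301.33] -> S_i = -4.38*(-2.88)^i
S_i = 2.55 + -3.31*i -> [2.55, -0.76, -4.07, -7.38, -10.69]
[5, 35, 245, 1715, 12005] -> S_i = 5*7^i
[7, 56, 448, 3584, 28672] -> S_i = 7*8^i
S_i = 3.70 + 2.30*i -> [3.7, 6.0, 8.3, 10.6, 12.9]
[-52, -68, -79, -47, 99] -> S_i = Random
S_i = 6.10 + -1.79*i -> [6.1, 4.31, 2.52, 0.73, -1.06]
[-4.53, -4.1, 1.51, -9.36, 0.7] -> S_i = Random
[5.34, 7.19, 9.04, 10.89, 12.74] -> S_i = 5.34 + 1.85*i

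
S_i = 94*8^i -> [94, 752, 6016, 48128, 385024]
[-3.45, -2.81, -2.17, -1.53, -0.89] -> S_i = -3.45 + 0.64*i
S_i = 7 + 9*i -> [7, 16, 25, 34, 43]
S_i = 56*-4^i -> [56, -224, 896, -3584, 14336]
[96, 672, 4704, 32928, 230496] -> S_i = 96*7^i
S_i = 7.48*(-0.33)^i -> [7.48, -2.47, 0.81, -0.27, 0.09]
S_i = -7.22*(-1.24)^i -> [-7.22, 8.95, -11.1, 13.77, -17.07]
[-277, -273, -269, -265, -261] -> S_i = -277 + 4*i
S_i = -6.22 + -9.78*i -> [-6.22, -16.0, -25.78, -35.56, -45.34]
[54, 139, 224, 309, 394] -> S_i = 54 + 85*i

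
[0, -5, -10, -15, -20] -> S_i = 0 + -5*i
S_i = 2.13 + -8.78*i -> [2.13, -6.65, -15.43, -24.21, -32.99]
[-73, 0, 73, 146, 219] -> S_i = -73 + 73*i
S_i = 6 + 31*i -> [6, 37, 68, 99, 130]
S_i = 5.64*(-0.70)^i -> [5.64, -3.95, 2.76, -1.93, 1.35]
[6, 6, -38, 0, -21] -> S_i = Random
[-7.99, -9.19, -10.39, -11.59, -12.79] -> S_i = -7.99 + -1.20*i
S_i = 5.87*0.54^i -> [5.87, 3.17, 1.71, 0.92, 0.5]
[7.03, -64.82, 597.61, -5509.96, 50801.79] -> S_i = 7.03*(-9.22)^i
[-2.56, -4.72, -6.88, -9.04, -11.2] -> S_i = -2.56 + -2.16*i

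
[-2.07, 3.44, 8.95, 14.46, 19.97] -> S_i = -2.07 + 5.51*i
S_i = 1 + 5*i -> [1, 6, 11, 16, 21]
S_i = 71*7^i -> [71, 497, 3479, 24353, 170471]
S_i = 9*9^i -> [9, 81, 729, 6561, 59049]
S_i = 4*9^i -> [4, 36, 324, 2916, 26244]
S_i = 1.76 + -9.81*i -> [1.76, -8.05, -17.86, -27.67, -37.48]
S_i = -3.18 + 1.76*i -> [-3.18, -1.42, 0.34, 2.1, 3.86]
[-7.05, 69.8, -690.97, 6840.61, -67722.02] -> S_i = -7.05*(-9.90)^i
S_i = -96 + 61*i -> [-96, -35, 26, 87, 148]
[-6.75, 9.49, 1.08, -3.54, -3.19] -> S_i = Random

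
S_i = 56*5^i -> [56, 280, 1400, 7000, 35000]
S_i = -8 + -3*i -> [-8, -11, -14, -17, -20]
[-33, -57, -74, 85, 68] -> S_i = Random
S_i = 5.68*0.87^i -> [5.68, 4.94, 4.3, 3.74, 3.25]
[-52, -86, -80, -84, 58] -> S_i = Random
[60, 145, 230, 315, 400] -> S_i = 60 + 85*i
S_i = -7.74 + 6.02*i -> [-7.74, -1.72, 4.3, 10.32, 16.34]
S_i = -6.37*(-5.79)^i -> [-6.37, 36.88, -213.55, 1236.45, -7159.02]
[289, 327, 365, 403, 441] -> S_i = 289 + 38*i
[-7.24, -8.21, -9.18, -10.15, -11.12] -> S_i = -7.24 + -0.97*i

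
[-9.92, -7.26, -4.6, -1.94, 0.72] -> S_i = -9.92 + 2.66*i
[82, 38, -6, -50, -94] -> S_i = 82 + -44*i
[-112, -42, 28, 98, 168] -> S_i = -112 + 70*i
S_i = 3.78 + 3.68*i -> [3.78, 7.46, 11.14, 14.82, 18.5]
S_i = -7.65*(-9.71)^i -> [-7.65, 74.28, -721.27, 7003.56, -68004.61]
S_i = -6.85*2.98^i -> [-6.85, -20.41, -60.83, -181.28, -540.2]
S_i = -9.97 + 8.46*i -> [-9.97, -1.51, 6.95, 15.41, 23.87]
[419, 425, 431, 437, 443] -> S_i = 419 + 6*i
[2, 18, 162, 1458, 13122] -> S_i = 2*9^i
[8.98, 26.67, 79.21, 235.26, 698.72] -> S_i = 8.98*2.97^i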